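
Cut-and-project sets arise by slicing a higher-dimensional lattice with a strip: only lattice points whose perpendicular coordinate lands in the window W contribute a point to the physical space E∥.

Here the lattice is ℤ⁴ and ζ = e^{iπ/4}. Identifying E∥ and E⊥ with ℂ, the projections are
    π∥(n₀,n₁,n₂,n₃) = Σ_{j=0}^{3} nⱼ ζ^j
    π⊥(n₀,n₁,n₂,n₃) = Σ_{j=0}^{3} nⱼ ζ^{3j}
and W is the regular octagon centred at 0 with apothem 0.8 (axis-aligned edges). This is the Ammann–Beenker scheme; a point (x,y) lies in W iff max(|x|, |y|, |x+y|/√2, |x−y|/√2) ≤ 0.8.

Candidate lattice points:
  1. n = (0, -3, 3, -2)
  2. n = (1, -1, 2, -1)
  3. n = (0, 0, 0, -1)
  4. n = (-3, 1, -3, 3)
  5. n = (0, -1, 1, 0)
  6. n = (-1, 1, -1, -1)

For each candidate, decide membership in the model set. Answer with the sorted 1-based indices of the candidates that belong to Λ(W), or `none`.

With ζ = e^{iπ/4} the internal vectors are ζ^0,ζ^3,ζ^6,ζ^9.
candidate 1: n = (0, -3, 3, -2) → π⊥ ≈ (+0.7071, -6.5355); max(|x|,|y|,|x±y|/√2) = 6.5355 > 0.8 ⇒ ∉ W
candidate 2: n = (1, -1, 2, -1) → π⊥ ≈ (+1.0000, -3.4142); max(|x|,|y|,|x±y|/√2) = 3.4142 > 0.8 ⇒ ∉ W
candidate 3: n = (0, 0, 0, -1) → π⊥ ≈ (-0.7071, -0.7071); max(|x|,|y|,|x±y|/√2) = 1.0000 > 0.8 ⇒ ∉ W
candidate 4: n = (-3, 1, -3, 3) → π⊥ ≈ (-1.5858, +5.8284); max(|x|,|y|,|x±y|/√2) = 5.8284 > 0.8 ⇒ ∉ W
candidate 5: n = (0, -1, 1, 0) → π⊥ ≈ (+0.7071, -1.7071); max(|x|,|y|,|x±y|/√2) = 1.7071 > 0.8 ⇒ ∉ W
candidate 6: n = (-1, 1, -1, -1) → π⊥ ≈ (-2.4142, +1.0000); max(|x|,|y|,|x±y|/√2) = 2.4142 > 0.8 ⇒ ∉ W

none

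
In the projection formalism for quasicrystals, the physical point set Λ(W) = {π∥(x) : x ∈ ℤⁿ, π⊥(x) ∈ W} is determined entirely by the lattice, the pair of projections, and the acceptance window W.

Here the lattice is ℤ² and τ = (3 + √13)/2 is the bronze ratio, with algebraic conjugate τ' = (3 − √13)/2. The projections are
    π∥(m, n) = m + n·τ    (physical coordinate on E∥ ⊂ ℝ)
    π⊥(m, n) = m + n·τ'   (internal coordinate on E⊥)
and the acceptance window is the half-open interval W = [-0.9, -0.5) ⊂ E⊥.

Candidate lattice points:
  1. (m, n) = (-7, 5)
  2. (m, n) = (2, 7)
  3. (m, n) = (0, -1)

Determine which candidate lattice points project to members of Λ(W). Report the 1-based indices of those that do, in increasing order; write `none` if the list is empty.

none

τ' = (3−√13)/2 ≈ -0.302776.
#1 (-7,5): internal coord -7 + (5)·τ' = -8.513878; -8.513878 ∉ [-0.9, -0.5) → out
#2 (2,7): internal coord 2 + (7)·τ' = -0.119429; -0.119429 ∉ [-0.9, -0.5) → out
#3 (0,-1): internal coord 0 + (-1)·τ' = +0.302776; +0.302776 ∉ [-0.9, -0.5) → out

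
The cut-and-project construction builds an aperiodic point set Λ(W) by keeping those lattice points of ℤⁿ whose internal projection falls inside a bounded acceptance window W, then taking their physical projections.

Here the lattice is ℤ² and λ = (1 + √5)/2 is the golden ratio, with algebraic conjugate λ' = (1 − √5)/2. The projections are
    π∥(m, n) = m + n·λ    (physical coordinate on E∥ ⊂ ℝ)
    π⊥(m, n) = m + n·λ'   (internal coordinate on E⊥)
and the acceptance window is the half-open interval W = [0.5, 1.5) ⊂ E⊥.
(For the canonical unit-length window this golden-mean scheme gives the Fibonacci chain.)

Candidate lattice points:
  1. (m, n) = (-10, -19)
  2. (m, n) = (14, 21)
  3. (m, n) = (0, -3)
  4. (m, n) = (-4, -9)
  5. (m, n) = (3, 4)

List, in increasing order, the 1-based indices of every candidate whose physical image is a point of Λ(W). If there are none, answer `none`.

2, 5

Numerically λ ≈ 1.61803 and λ' = −1/λ ≈ -0.61803.
[1] lift (-10,-19): star map gives 1.74265; window check 0.5 ≤ 1.74265 < 1.5 is false → out
[2] lift (14,21): star map gives 1.02129; window check 0.5 ≤ 1.02129 < 1.5 is true → IN Λ
[3] lift (0,-3): star map gives 1.85410; window check 0.5 ≤ 1.85410 < 1.5 is false → out
[4] lift (-4,-9): star map gives 1.56231; window check 0.5 ≤ 1.56231 < 1.5 is false → out
[5] lift (3,4): star map gives 0.52786; window check 0.5 ≤ 0.52786 < 1.5 is true → IN Λ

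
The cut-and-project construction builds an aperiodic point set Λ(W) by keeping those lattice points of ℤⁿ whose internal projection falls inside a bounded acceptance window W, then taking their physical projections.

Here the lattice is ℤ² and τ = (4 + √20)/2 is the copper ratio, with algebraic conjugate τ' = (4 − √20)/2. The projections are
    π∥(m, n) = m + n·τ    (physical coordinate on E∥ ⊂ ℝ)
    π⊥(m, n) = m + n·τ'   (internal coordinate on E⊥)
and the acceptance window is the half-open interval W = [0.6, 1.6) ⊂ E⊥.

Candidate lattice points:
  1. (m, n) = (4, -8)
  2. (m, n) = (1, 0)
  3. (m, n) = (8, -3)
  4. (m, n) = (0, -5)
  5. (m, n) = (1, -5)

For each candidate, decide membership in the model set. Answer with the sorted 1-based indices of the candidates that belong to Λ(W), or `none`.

τ' = (4−√20)/2 ≈ -0.23607.
candidate 1: (m,n)=(4,-8) → π∥ = 4-8·τ ≈ -29.88854, π⊥ = 4-8·τ' ≈ 5.88854 ∉ [0.6, 1.6) ⇒ out
candidate 2: (m,n)=(1,0) → π∥ = 1+0·τ ≈ 1.00000, π⊥ = 1+0·τ' ≈ 1.00000 ∈ [0.6, 1.6) ⇒ IN Λ
candidate 3: (m,n)=(8,-3) → π∥ = 8-3·τ ≈ -4.70820, π⊥ = 8-3·τ' ≈ 8.70820 ∉ [0.6, 1.6) ⇒ out
candidate 4: (m,n)=(0,-5) → π∥ = 0-5·τ ≈ -21.18034, π⊥ = 0-5·τ' ≈ 1.18034 ∈ [0.6, 1.6) ⇒ IN Λ
candidate 5: (m,n)=(1,-5) → π∥ = 1-5·τ ≈ -20.18034, π⊥ = 1-5·τ' ≈ 2.18034 ∉ [0.6, 1.6) ⇒ out

2, 4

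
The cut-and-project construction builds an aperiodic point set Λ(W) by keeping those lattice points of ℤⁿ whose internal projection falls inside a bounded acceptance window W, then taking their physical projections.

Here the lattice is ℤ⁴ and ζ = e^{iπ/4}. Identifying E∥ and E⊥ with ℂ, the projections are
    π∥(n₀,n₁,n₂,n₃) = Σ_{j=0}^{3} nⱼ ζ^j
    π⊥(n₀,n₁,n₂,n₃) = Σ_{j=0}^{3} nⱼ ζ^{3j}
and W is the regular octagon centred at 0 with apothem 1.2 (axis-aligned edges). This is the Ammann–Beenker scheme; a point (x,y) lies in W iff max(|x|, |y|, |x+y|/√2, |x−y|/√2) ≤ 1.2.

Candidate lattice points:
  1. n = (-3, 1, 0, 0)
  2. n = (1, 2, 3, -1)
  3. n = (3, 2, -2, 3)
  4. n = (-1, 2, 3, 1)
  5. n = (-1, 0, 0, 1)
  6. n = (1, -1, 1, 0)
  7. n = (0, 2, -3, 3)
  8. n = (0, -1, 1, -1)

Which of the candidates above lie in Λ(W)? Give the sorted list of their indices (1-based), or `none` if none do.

5

π⊥(n) = n₀ + n₁ζ³ + n₂ζ⁶ + n₃ζ⁹ where ζ = e^{iπ/4}.
candidate 1: n = (-3, 1, 0, 0) → π⊥ ≈ (-3.707107, +0.707107); max(|x|,|y|,|x±y|/√2) = 3.707107 > 1.2 ⇒ ∉ W
candidate 2: n = (1, 2, 3, -1) → π⊥ ≈ (-1.121320, -2.292893); max(|x|,|y|,|x±y|/√2) = 2.414214 > 1.2 ⇒ ∉ W
candidate 3: n = (3, 2, -2, 3) → π⊥ ≈ (+3.707107, +5.535534); max(|x|,|y|,|x±y|/√2) = 6.535534 > 1.2 ⇒ ∉ W
candidate 4: n = (-1, 2, 3, 1) → π⊥ ≈ (-1.707107, -0.878680); max(|x|,|y|,|x±y|/√2) = 1.828427 > 1.2 ⇒ ∉ W
candidate 5: n = (-1, 0, 0, 1) → π⊥ ≈ (-0.292893, +0.707107); max(|x|,|y|,|x±y|/√2) = 0.707107 ≤ 1.2 ⇒ ∈ W
candidate 6: n = (1, -1, 1, 0) → π⊥ ≈ (+1.707107, -1.707107); max(|x|,|y|,|x±y|/√2) = 2.414214 > 1.2 ⇒ ∉ W
candidate 7: n = (0, 2, -3, 3) → π⊥ ≈ (+0.707107, +6.535534); max(|x|,|y|,|x±y|/√2) = 6.535534 > 1.2 ⇒ ∉ W
candidate 8: n = (0, -1, 1, -1) → π⊥ ≈ (+0.000000, -2.414214); max(|x|,|y|,|x±y|/√2) = 2.414214 > 1.2 ⇒ ∉ W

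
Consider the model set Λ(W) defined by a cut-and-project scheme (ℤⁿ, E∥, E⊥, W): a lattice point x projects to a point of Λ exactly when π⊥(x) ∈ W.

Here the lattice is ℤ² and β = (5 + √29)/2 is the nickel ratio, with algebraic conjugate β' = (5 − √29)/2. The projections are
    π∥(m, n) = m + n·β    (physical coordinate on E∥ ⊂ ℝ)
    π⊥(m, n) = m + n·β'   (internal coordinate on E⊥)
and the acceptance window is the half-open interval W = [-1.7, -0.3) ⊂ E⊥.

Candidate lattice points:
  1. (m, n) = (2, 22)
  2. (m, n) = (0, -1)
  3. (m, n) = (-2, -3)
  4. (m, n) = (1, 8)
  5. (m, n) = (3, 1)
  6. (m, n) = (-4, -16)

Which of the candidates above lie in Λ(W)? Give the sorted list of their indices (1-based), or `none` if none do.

3, 4, 6

β' = (5−√29)/2 ≈ -0.1926.
candidate 1: (m,n)=(2,22) → π∥ = 2+22·β ≈ 116.2368, π⊥ = 2+22·β' ≈ -2.2368 ∉ [-1.7, -0.3) ⇒ out
candidate 2: (m,n)=(0,-1) → π∥ = 0-1·β ≈ -5.1926, π⊥ = 0-1·β' ≈ 0.1926 ∉ [-1.7, -0.3) ⇒ out
candidate 3: (m,n)=(-2,-3) → π∥ = -2-3·β ≈ -17.5777, π⊥ = -2-3·β' ≈ -1.4223 ∈ [-1.7, -0.3) ⇒ IN Λ
candidate 4: (m,n)=(1,8) → π∥ = 1+8·β ≈ 42.5407, π⊥ = 1+8·β' ≈ -0.5407 ∈ [-1.7, -0.3) ⇒ IN Λ
candidate 5: (m,n)=(3,1) → π∥ = 3+1·β ≈ 8.1926, π⊥ = 3+1·β' ≈ 2.8074 ∉ [-1.7, -0.3) ⇒ out
candidate 6: (m,n)=(-4,-16) → π∥ = -4-16·β ≈ -87.0813, π⊥ = -4-16·β' ≈ -0.9187 ∈ [-1.7, -0.3) ⇒ IN Λ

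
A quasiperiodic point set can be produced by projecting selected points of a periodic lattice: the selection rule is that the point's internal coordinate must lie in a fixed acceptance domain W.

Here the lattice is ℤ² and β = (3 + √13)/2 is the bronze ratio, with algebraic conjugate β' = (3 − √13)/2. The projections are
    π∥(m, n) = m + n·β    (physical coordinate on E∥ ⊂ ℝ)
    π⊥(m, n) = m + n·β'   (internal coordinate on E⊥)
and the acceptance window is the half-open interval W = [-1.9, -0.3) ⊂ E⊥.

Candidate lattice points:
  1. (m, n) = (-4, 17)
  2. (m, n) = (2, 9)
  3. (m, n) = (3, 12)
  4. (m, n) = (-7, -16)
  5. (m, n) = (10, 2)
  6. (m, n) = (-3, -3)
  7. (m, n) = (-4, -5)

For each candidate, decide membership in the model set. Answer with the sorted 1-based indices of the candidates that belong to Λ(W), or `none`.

Compute β' = (3−√13)/2 = -0.30278, so π⊥(m,n) = m -0.30278·n.
#1 (-4,17): internal coord -4 + (17)·β' = -9.14719; -9.14719 ∉ [-1.9, -0.3) → out
#2 (2,9): internal coord 2 + (9)·β' = -0.72498; -0.72498 ∈ [-1.9, -0.3) → IN Λ
#3 (3,12): internal coord 3 + (12)·β' = -0.63331; -0.63331 ∈ [-1.9, -0.3) → IN Λ
#4 (-7,-16): internal coord -7 + (-16)·β' = -2.15559; -2.15559 ∉ [-1.9, -0.3) → out
#5 (10,2): internal coord 10 + (2)·β' = +9.39445; +9.39445 ∉ [-1.9, -0.3) → out
#6 (-3,-3): internal coord -3 + (-3)·β' = -2.09167; -2.09167 ∉ [-1.9, -0.3) → out
#7 (-4,-5): internal coord -4 + (-5)·β' = -2.48612; -2.48612 ∉ [-1.9, -0.3) → out

2, 3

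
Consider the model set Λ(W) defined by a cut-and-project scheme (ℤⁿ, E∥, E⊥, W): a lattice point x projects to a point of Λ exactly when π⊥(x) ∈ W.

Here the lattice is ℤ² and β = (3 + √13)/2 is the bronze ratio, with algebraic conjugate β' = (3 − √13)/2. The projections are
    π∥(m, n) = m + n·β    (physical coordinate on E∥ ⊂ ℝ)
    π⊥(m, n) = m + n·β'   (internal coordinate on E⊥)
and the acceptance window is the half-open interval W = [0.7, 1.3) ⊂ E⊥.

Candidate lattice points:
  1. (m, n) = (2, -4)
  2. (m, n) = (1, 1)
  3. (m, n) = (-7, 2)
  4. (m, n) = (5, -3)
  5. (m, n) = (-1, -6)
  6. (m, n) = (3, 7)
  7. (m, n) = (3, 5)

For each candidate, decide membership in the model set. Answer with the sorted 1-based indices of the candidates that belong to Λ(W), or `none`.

β' = (3−√13)/2 ≈ -0.30278.
candidate 1: (m,n)=(2,-4) → π∥ = 2-4·β ≈ -11.21110, π⊥ = 2-4·β' ≈ 3.21110 ∉ [0.7, 1.3) ⇒ out
candidate 2: (m,n)=(1,1) → π∥ = 1+1·β ≈ 4.30278, π⊥ = 1+1·β' ≈ 0.69722 ∉ [0.7, 1.3) ⇒ out
candidate 3: (m,n)=(-7,2) → π∥ = -7+2·β ≈ -0.39445, π⊥ = -7+2·β' ≈ -7.60555 ∉ [0.7, 1.3) ⇒ out
candidate 4: (m,n)=(5,-3) → π∥ = 5-3·β ≈ -4.90833, π⊥ = 5-3·β' ≈ 5.90833 ∉ [0.7, 1.3) ⇒ out
candidate 5: (m,n)=(-1,-6) → π∥ = -1-6·β ≈ -20.81665, π⊥ = -1-6·β' ≈ 0.81665 ∈ [0.7, 1.3) ⇒ IN Λ
candidate 6: (m,n)=(3,7) → π∥ = 3+7·β ≈ 26.11943, π⊥ = 3+7·β' ≈ 0.88057 ∈ [0.7, 1.3) ⇒ IN Λ
candidate 7: (m,n)=(3,5) → π∥ = 3+5·β ≈ 19.51388, π⊥ = 3+5·β' ≈ 1.48612 ∉ [0.7, 1.3) ⇒ out

5, 6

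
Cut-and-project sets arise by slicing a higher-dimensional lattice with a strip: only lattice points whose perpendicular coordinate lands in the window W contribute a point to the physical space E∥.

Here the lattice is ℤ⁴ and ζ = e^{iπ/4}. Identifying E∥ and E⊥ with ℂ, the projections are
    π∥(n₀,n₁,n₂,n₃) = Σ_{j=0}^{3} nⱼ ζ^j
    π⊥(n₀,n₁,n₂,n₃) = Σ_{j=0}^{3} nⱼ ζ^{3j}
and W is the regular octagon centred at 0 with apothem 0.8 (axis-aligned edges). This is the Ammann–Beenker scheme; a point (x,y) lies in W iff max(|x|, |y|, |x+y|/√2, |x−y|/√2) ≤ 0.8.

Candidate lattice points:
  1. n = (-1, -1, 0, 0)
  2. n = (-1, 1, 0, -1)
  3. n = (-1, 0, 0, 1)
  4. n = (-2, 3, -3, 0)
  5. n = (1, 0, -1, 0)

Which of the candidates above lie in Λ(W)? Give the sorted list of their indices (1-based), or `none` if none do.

Internal map: ζ^{3j} for j=0..3 gives (1,0), (−√2/2,√2/2), (0,−1), (√2/2,√2/2).
#1 (-1, -1, 0, 0): internal (-0.29289, -0.70711); octagon support 0.70711 vs apothem 0.8 → ∈ W
#2 (-1, 1, 0, -1): internal (-2.41421, 0.00000); octagon support 2.41421 vs apothem 0.8 → ∉ W
#3 (-1, 0, 0, 1): internal (-0.29289, 0.70711); octagon support 0.70711 vs apothem 0.8 → ∈ W
#4 (-2, 3, -3, 0): internal (-4.12132, 5.12132); octagon support 6.53553 vs apothem 0.8 → ∉ W
#5 (1, 0, -1, 0): internal (1.00000, 1.00000); octagon support 1.41421 vs apothem 0.8 → ∉ W

1, 3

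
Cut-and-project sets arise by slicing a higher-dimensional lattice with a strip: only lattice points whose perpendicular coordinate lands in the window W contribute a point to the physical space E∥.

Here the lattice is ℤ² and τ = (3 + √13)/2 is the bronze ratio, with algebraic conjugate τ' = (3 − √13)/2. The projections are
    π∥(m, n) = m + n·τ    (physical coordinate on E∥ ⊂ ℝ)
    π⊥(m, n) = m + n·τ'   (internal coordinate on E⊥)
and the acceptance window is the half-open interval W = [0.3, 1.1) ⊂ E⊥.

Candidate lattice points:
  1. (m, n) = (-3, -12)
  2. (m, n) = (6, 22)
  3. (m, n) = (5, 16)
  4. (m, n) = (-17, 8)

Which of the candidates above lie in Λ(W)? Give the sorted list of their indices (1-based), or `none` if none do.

Numerically τ ≈ 3.3028 and τ' = −1/τ ≈ -0.3028.
#1 (-3,-12): internal coord -3 + (-12)·τ' = +0.6333; +0.6333 ∈ [0.3, 1.1) → IN Λ
#2 (6,22): internal coord 6 + (22)·τ' = -0.6611; -0.6611 ∉ [0.3, 1.1) → out
#3 (5,16): internal coord 5 + (16)·τ' = +0.1556; +0.1556 ∉ [0.3, 1.1) → out
#4 (-17,8): internal coord -17 + (8)·τ' = -19.4222; -19.4222 ∉ [0.3, 1.1) → out

1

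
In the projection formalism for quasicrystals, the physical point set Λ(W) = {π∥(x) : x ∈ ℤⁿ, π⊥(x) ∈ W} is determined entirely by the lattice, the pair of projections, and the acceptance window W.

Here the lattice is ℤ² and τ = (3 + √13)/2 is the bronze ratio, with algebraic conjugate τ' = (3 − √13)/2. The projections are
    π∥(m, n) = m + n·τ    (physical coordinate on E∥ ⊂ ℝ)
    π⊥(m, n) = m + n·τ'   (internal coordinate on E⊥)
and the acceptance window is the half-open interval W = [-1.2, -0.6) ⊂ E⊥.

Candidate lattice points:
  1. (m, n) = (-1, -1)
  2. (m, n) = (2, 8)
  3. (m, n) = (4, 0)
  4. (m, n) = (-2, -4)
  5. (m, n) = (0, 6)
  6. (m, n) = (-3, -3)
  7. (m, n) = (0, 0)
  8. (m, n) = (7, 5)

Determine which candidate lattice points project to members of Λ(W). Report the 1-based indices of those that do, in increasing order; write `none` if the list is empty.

Compute τ' = (3−√13)/2 = -0.30278, so π⊥(m,n) = m -0.30278·n.
candidate 1: (m,n)=(-1,-1) → π∥ = -1-1·τ ≈ -4.30278, π⊥ = -1-1·τ' ≈ -0.69722 ∈ [-1.2, -0.6) ⇒ IN Λ
candidate 2: (m,n)=(2,8) → π∥ = 2+8·τ ≈ 28.42221, π⊥ = 2+8·τ' ≈ -0.42221 ∉ [-1.2, -0.6) ⇒ out
candidate 3: (m,n)=(4,0) → π∥ = 4+0·τ ≈ 4.00000, π⊥ = 4+0·τ' ≈ 4.00000 ∉ [-1.2, -0.6) ⇒ out
candidate 4: (m,n)=(-2,-4) → π∥ = -2-4·τ ≈ -15.21110, π⊥ = -2-4·τ' ≈ -0.78890 ∈ [-1.2, -0.6) ⇒ IN Λ
candidate 5: (m,n)=(0,6) → π∥ = 0+6·τ ≈ 19.81665, π⊥ = 0+6·τ' ≈ -1.81665 ∉ [-1.2, -0.6) ⇒ out
candidate 6: (m,n)=(-3,-3) → π∥ = -3-3·τ ≈ -12.90833, π⊥ = -3-3·τ' ≈ -2.09167 ∉ [-1.2, -0.6) ⇒ out
candidate 7: (m,n)=(0,0) → π∥ = 0+0·τ ≈ 0.00000, π⊥ = 0+0·τ' ≈ 0.00000 ∉ [-1.2, -0.6) ⇒ out
candidate 8: (m,n)=(7,5) → π∥ = 7+5·τ ≈ 23.51388, π⊥ = 7+5·τ' ≈ 5.48612 ∉ [-1.2, -0.6) ⇒ out

1, 4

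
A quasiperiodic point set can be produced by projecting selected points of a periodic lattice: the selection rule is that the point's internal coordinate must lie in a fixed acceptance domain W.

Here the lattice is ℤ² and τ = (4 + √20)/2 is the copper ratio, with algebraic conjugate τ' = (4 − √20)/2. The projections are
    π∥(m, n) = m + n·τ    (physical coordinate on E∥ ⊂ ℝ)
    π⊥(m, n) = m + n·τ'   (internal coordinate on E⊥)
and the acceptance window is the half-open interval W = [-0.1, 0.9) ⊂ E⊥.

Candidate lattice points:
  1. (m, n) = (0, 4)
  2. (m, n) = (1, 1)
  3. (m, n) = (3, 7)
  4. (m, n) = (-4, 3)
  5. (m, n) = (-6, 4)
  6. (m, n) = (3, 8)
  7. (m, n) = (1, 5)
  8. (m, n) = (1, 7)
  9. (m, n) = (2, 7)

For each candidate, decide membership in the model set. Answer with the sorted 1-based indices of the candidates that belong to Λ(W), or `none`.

τ' = (4−√20)/2 ≈ -0.23607.
[1] lift (0,4): star map gives -0.94427; window check -0.1 ≤ -0.94427 < 0.9 is false → out
[2] lift (1,1): star map gives 0.76393; window check -0.1 ≤ 0.76393 < 0.9 is true → IN Λ
[3] lift (3,7): star map gives 1.34752; window check -0.1 ≤ 1.34752 < 0.9 is false → out
[4] lift (-4,3): star map gives -4.70820; window check -0.1 ≤ -4.70820 < 0.9 is false → out
[5] lift (-6,4): star map gives -6.94427; window check -0.1 ≤ -6.94427 < 0.9 is false → out
[6] lift (3,8): star map gives 1.11146; window check -0.1 ≤ 1.11146 < 0.9 is false → out
[7] lift (1,5): star map gives -0.18034; window check -0.1 ≤ -0.18034 < 0.9 is false → out
[8] lift (1,7): star map gives -0.65248; window check -0.1 ≤ -0.65248 < 0.9 is false → out
[9] lift (2,7): star map gives 0.34752; window check -0.1 ≤ 0.34752 < 0.9 is true → IN Λ

2, 9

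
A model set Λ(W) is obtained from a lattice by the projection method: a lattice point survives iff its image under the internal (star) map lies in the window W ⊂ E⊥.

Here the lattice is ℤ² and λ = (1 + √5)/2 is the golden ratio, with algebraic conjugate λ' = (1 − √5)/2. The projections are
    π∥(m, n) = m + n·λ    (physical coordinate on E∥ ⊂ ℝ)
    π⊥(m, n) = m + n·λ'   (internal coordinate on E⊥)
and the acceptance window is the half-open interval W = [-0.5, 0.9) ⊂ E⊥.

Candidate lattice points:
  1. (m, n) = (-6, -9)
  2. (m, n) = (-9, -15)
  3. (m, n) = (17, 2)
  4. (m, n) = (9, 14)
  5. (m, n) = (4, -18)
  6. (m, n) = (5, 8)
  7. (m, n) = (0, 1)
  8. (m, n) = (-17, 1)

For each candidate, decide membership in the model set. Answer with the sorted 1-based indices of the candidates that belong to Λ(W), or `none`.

1, 2, 4, 6

Compute λ' = (1−√5)/2 = -0.6180, so π⊥(m,n) = m -0.6180·n.
candidate 1: (m,n)=(-6,-9) → π∥ = -6-9·λ ≈ -20.5623, π⊥ = -6-9·λ' ≈ -0.4377 ∈ [-0.5, 0.9) ⇒ IN Λ
candidate 2: (m,n)=(-9,-15) → π∥ = -9-15·λ ≈ -33.2705, π⊥ = -9-15·λ' ≈ 0.2705 ∈ [-0.5, 0.9) ⇒ IN Λ
candidate 3: (m,n)=(17,2) → π∥ = 17+2·λ ≈ 20.2361, π⊥ = 17+2·λ' ≈ 15.7639 ∉ [-0.5, 0.9) ⇒ out
candidate 4: (m,n)=(9,14) → π∥ = 9+14·λ ≈ 31.6525, π⊥ = 9+14·λ' ≈ 0.3475 ∈ [-0.5, 0.9) ⇒ IN Λ
candidate 5: (m,n)=(4,-18) → π∥ = 4-18·λ ≈ -25.1246, π⊥ = 4-18·λ' ≈ 15.1246 ∉ [-0.5, 0.9) ⇒ out
candidate 6: (m,n)=(5,8) → π∥ = 5+8·λ ≈ 17.9443, π⊥ = 5+8·λ' ≈ 0.0557 ∈ [-0.5, 0.9) ⇒ IN Λ
candidate 7: (m,n)=(0,1) → π∥ = 0+1·λ ≈ 1.6180, π⊥ = 0+1·λ' ≈ -0.6180 ∉ [-0.5, 0.9) ⇒ out
candidate 8: (m,n)=(-17,1) → π∥ = -17+1·λ ≈ -15.3820, π⊥ = -17+1·λ' ≈ -17.6180 ∉ [-0.5, 0.9) ⇒ out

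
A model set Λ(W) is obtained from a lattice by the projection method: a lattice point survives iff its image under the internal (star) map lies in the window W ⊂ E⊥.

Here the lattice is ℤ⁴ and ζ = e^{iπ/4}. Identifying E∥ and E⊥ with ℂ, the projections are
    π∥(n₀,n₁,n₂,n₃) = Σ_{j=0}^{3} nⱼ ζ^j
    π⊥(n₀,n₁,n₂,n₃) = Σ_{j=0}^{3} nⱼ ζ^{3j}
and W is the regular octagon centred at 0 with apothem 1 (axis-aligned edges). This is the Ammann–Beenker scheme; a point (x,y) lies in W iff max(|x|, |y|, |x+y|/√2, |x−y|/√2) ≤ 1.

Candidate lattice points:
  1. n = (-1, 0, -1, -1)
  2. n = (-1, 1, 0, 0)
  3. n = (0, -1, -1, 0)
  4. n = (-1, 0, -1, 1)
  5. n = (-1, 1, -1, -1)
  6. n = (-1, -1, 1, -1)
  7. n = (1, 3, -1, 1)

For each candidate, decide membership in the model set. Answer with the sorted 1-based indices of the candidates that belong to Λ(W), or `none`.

π⊥(n) = n₀ + n₁ζ³ + n₂ζ⁶ + n₃ζ⁹ where ζ = e^{iπ/4}.
candidate 1: n = (-1, 0, -1, -1) → π⊥ ≈ (-1.70711, +0.29289); max(|x|,|y|,|x±y|/√2) = 1.70711 > 1 ⇒ ∉ W
candidate 2: n = (-1, 1, 0, 0) → π⊥ ≈ (-1.70711, +0.70711); max(|x|,|y|,|x±y|/√2) = 1.70711 > 1 ⇒ ∉ W
candidate 3: n = (0, -1, -1, 0) → π⊥ ≈ (+0.70711, +0.29289); max(|x|,|y|,|x±y|/√2) = 0.70711 ≤ 1 ⇒ ∈ W
candidate 4: n = (-1, 0, -1, 1) → π⊥ ≈ (-0.29289, +1.70711); max(|x|,|y|,|x±y|/√2) = 1.70711 > 1 ⇒ ∉ W
candidate 5: n = (-1, 1, -1, -1) → π⊥ ≈ (-2.41421, +1.00000); max(|x|,|y|,|x±y|/√2) = 2.41421 > 1 ⇒ ∉ W
candidate 6: n = (-1, -1, 1, -1) → π⊥ ≈ (-1.00000, -2.41421); max(|x|,|y|,|x±y|/√2) = 2.41421 > 1 ⇒ ∉ W
candidate 7: n = (1, 3, -1, 1) → π⊥ ≈ (-0.41421, +3.82843); max(|x|,|y|,|x±y|/√2) = 3.82843 > 1 ⇒ ∉ W

3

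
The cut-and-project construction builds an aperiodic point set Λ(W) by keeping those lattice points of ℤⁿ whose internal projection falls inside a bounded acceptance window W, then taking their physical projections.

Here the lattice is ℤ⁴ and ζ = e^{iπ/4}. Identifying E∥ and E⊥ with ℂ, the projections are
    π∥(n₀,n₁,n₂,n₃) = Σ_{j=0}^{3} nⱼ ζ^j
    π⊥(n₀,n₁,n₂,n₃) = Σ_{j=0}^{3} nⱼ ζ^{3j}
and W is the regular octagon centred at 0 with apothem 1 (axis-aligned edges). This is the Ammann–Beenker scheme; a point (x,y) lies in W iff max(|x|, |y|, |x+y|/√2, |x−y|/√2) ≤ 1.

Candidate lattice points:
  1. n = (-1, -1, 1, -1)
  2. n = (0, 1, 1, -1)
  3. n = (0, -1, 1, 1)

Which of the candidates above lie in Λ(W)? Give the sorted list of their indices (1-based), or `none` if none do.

none

With ζ = e^{iπ/4} the internal vectors are ζ^0,ζ^3,ζ^6,ζ^9.
candidate 1: n = (-1, -1, 1, -1) → π⊥ ≈ (-1.00000, -2.41421); max(|x|,|y|,|x±y|/√2) = 2.41421 > 1 ⇒ ∉ W
candidate 2: n = (0, 1, 1, -1) → π⊥ ≈ (-1.41421, -1.00000); max(|x|,|y|,|x±y|/√2) = 1.70711 > 1 ⇒ ∉ W
candidate 3: n = (0, -1, 1, 1) → π⊥ ≈ (+1.41421, -1.00000); max(|x|,|y|,|x±y|/√2) = 1.70711 > 1 ⇒ ∉ W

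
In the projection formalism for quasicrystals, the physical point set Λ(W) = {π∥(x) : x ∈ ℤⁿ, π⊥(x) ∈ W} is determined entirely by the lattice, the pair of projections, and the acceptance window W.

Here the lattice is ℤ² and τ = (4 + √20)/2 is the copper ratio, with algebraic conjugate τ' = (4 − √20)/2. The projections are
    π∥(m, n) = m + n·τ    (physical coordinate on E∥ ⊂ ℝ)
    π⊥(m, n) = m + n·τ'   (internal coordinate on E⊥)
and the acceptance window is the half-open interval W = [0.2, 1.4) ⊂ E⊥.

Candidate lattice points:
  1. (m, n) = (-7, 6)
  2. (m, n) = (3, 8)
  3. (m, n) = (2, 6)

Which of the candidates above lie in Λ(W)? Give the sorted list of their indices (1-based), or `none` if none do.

Numerically τ ≈ 4.2361 and τ' = −1/τ ≈ -0.2361.
[1] lift (-7,6): star map gives -8.4164; window check 0.2 ≤ -8.4164 < 1.4 is false → out
[2] lift (3,8): star map gives 1.1115; window check 0.2 ≤ 1.1115 < 1.4 is true → IN Λ
[3] lift (2,6): star map gives 0.5836; window check 0.2 ≤ 0.5836 < 1.4 is true → IN Λ

2, 3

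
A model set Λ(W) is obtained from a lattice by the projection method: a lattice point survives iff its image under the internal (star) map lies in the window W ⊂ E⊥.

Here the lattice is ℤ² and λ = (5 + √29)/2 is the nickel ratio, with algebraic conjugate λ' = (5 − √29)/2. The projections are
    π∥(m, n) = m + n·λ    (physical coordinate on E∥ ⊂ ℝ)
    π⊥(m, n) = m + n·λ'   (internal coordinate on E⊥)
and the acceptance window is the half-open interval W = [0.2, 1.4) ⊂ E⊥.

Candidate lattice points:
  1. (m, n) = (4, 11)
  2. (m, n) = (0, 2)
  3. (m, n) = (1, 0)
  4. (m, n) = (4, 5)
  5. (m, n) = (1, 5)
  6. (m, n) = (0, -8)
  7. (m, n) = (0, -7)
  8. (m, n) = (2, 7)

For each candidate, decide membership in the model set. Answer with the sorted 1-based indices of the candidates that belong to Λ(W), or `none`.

3, 7, 8

Numerically λ ≈ 5.192582 and λ' = −1/λ ≈ -0.192582.
[1] lift (4,11): star map gives 1.881594; window check 0.2 ≤ 1.881594 < 1.4 is false → out
[2] lift (0,2): star map gives -0.385165; window check 0.2 ≤ -0.385165 < 1.4 is false → out
[3] lift (1,0): star map gives 1.000000; window check 0.2 ≤ 1.000000 < 1.4 is true → IN Λ
[4] lift (4,5): star map gives 3.037088; window check 0.2 ≤ 3.037088 < 1.4 is false → out
[5] lift (1,5): star map gives 0.037088; window check 0.2 ≤ 0.037088 < 1.4 is false → out
[6] lift (0,-8): star map gives 1.540659; window check 0.2 ≤ 1.540659 < 1.4 is false → out
[7] lift (0,-7): star map gives 1.348077; window check 0.2 ≤ 1.348077 < 1.4 is true → IN Λ
[8] lift (2,7): star map gives 0.651923; window check 0.2 ≤ 0.651923 < 1.4 is true → IN Λ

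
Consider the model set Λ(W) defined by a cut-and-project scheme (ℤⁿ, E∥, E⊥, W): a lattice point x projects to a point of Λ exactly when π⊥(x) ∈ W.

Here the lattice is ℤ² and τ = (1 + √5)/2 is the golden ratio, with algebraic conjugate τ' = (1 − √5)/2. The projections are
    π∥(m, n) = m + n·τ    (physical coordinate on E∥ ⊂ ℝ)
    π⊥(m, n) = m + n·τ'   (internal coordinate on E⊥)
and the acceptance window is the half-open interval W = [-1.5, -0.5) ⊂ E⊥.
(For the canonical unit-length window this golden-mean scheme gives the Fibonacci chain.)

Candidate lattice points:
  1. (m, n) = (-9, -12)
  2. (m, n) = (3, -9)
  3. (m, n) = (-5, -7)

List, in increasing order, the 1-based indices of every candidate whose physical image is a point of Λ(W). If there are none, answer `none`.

Compute τ' = (1−√5)/2 = -0.61803, so π⊥(m,n) = m -0.61803·n.
candidate 1: (m,n)=(-9,-12) → π∥ = -9-12·τ ≈ -28.41641, π⊥ = -9-12·τ' ≈ -1.58359 ∉ [-1.5, -0.5) ⇒ out
candidate 2: (m,n)=(3,-9) → π∥ = 3-9·τ ≈ -11.56231, π⊥ = 3-9·τ' ≈ 8.56231 ∉ [-1.5, -0.5) ⇒ out
candidate 3: (m,n)=(-5,-7) → π∥ = -5-7·τ ≈ -16.32624, π⊥ = -5-7·τ' ≈ -0.67376 ∈ [-1.5, -0.5) ⇒ IN Λ

3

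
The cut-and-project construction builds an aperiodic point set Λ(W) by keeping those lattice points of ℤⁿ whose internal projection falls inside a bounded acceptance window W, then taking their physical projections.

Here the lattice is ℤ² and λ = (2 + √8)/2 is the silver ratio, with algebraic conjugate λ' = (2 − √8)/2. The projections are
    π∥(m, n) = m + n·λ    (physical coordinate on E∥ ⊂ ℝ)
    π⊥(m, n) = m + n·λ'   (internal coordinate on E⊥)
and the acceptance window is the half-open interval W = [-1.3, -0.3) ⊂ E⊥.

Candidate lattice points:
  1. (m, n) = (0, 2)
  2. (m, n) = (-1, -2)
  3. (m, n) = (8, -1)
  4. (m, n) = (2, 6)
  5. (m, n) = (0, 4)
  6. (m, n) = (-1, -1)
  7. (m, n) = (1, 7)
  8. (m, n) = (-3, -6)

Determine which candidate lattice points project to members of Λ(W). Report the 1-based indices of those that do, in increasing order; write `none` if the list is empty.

Compute λ' = (2−√8)/2 = -0.4142, so π⊥(m,n) = m -0.4142·n.
[1] lift (0,2): star map gives -0.8284; window check -1.3 ≤ -0.8284 < -0.3 is true → IN Λ
[2] lift (-1,-2): star map gives -0.1716; window check -1.3 ≤ -0.1716 < -0.3 is false → out
[3] lift (8,-1): star map gives 8.4142; window check -1.3 ≤ 8.4142 < -0.3 is false → out
[4] lift (2,6): star map gives -0.4853; window check -1.3 ≤ -0.4853 < -0.3 is true → IN Λ
[5] lift (0,4): star map gives -1.6569; window check -1.3 ≤ -1.6569 < -0.3 is false → out
[6] lift (-1,-1): star map gives -0.5858; window check -1.3 ≤ -0.5858 < -0.3 is true → IN Λ
[7] lift (1,7): star map gives -1.8995; window check -1.3 ≤ -1.8995 < -0.3 is false → out
[8] lift (-3,-6): star map gives -0.5147; window check -1.3 ≤ -0.5147 < -0.3 is true → IN Λ

1, 4, 6, 8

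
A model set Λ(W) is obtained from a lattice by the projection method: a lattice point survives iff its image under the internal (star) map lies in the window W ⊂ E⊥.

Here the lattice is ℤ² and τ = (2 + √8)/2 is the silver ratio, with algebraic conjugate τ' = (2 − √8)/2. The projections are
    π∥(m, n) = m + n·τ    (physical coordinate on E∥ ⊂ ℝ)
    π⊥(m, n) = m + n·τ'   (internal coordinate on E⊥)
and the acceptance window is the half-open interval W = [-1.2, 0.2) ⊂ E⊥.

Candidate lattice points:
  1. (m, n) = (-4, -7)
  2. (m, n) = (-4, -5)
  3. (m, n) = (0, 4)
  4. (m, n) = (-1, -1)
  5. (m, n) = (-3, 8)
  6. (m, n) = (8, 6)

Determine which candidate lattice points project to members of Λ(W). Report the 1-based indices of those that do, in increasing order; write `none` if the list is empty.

1, 4

Compute τ' = (2−√8)/2 = -0.4142, so π⊥(m,n) = m -0.4142·n.
candidate 1: (m,n)=(-4,-7) → π∥ = -4-7·τ ≈ -20.8995, π⊥ = -4-7·τ' ≈ -1.1005 ∈ [-1.2, 0.2) ⇒ IN Λ
candidate 2: (m,n)=(-4,-5) → π∥ = -4-5·τ ≈ -16.0711, π⊥ = -4-5·τ' ≈ -1.9289 ∉ [-1.2, 0.2) ⇒ out
candidate 3: (m,n)=(0,4) → π∥ = 0+4·τ ≈ 9.6569, π⊥ = 0+4·τ' ≈ -1.6569 ∉ [-1.2, 0.2) ⇒ out
candidate 4: (m,n)=(-1,-1) → π∥ = -1-1·τ ≈ -3.4142, π⊥ = -1-1·τ' ≈ -0.5858 ∈ [-1.2, 0.2) ⇒ IN Λ
candidate 5: (m,n)=(-3,8) → π∥ = -3+8·τ ≈ 16.3137, π⊥ = -3+8·τ' ≈ -6.3137 ∉ [-1.2, 0.2) ⇒ out
candidate 6: (m,n)=(8,6) → π∥ = 8+6·τ ≈ 22.4853, π⊥ = 8+6·τ' ≈ 5.5147 ∉ [-1.2, 0.2) ⇒ out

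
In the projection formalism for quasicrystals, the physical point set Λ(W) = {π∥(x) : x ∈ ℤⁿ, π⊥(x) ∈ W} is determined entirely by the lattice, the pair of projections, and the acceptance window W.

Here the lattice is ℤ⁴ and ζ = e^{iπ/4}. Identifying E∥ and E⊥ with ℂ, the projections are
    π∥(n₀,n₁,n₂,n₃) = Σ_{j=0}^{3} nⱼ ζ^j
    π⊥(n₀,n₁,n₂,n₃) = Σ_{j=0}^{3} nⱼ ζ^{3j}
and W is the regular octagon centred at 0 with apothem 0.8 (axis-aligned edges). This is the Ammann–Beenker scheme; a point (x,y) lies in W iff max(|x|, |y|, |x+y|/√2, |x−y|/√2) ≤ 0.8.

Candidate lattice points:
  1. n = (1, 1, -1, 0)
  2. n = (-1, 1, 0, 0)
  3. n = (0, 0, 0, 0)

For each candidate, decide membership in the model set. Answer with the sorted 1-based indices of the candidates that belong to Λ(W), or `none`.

3

With ζ = e^{iπ/4} the internal vectors are ζ^0,ζ^3,ζ^6,ζ^9.
#1 (1, 1, -1, 0): internal (0.29289, 1.70711); octagon support 1.70711 vs apothem 0.8 → ∉ W
#2 (-1, 1, 0, 0): internal (-1.70711, 0.70711); octagon support 1.70711 vs apothem 0.8 → ∉ W
#3 (0, 0, 0, 0): internal (0.00000, 0.00000); octagon support 0.00000 vs apothem 0.8 → ∈ W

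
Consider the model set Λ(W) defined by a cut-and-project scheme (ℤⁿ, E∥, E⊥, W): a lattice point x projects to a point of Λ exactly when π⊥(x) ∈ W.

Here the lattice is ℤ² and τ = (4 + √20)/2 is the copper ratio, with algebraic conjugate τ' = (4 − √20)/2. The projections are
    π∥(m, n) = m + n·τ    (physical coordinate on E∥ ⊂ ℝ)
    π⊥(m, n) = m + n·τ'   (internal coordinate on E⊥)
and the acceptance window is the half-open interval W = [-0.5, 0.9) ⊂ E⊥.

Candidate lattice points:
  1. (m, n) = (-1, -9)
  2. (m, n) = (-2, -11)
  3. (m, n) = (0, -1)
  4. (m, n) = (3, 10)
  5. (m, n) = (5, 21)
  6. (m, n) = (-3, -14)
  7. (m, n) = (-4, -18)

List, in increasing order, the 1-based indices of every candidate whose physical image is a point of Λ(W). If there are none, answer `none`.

2, 3, 4, 5, 6, 7

Compute τ' = (4−√20)/2 = -0.236068, so π⊥(m,n) = m -0.236068·n.
#1 (-1,-9): internal coord -1 + (-9)·τ' = +1.124612; +1.124612 ∉ [-0.5, 0.9) → out
#2 (-2,-11): internal coord -2 + (-11)·τ' = +0.596748; +0.596748 ∈ [-0.5, 0.9) → IN Λ
#3 (0,-1): internal coord 0 + (-1)·τ' = +0.236068; +0.236068 ∈ [-0.5, 0.9) → IN Λ
#4 (3,10): internal coord 3 + (10)·τ' = +0.639320; +0.639320 ∈ [-0.5, 0.9) → IN Λ
#5 (5,21): internal coord 5 + (21)·τ' = +0.042572; +0.042572 ∈ [-0.5, 0.9) → IN Λ
#6 (-3,-14): internal coord -3 + (-14)·τ' = +0.304952; +0.304952 ∈ [-0.5, 0.9) → IN Λ
#7 (-4,-18): internal coord -4 + (-18)·τ' = +0.249224; +0.249224 ∈ [-0.5, 0.9) → IN Λ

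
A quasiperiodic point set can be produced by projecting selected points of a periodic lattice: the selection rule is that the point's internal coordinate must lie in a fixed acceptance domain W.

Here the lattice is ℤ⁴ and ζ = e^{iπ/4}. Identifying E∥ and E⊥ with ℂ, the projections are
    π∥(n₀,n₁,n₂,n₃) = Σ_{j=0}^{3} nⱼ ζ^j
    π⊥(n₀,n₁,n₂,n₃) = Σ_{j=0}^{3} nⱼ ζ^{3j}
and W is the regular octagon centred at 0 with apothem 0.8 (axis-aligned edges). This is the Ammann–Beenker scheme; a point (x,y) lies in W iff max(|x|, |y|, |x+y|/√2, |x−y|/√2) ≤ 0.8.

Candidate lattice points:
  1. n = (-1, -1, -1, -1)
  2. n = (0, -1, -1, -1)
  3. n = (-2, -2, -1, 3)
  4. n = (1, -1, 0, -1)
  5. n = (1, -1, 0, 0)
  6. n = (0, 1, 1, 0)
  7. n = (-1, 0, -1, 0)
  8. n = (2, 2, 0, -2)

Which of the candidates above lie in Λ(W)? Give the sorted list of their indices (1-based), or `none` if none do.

2, 6

π⊥(n) = n₀ + n₁ζ³ + n₂ζ⁶ + n₃ζ⁹ where ζ = e^{iπ/4}.
#1 (-1, -1, -1, -1): internal (-1.0000, -0.4142); octagon support 1.0000 vs apothem 0.8 → ∉ W
#2 (0, -1, -1, -1): internal (0.0000, -0.4142); octagon support 0.4142 vs apothem 0.8 → ∈ W
#3 (-2, -2, -1, 3): internal (1.5355, 1.7071); octagon support 2.2929 vs apothem 0.8 → ∉ W
#4 (1, -1, 0, -1): internal (1.0000, -1.4142); octagon support 1.7071 vs apothem 0.8 → ∉ W
#5 (1, -1, 0, 0): internal (1.7071, -0.7071); octagon support 1.7071 vs apothem 0.8 → ∉ W
#6 (0, 1, 1, 0): internal (-0.7071, -0.2929); octagon support 0.7071 vs apothem 0.8 → ∈ W
#7 (-1, 0, -1, 0): internal (-1.0000, 1.0000); octagon support 1.4142 vs apothem 0.8 → ∉ W
#8 (2, 2, 0, -2): internal (-0.8284, 0.0000); octagon support 0.8284 vs apothem 0.8 → ∉ W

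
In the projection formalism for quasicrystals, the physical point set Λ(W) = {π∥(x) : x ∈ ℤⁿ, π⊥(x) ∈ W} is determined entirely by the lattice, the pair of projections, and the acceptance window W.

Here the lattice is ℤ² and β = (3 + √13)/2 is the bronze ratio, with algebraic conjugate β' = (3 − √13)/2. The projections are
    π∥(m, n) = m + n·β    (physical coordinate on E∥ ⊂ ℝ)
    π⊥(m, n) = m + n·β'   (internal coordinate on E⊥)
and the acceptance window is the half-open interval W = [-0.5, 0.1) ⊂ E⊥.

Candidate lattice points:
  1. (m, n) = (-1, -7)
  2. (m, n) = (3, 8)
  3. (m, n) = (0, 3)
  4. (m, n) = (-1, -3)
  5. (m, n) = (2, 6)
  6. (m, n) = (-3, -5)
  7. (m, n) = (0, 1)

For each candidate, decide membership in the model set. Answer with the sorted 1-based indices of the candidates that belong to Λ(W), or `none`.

4, 7

Compute β' = (3−√13)/2 = -0.30278, so π⊥(m,n) = m -0.30278·n.
#1 (-1,-7): internal coord -1 + (-7)·β' = +1.11943; +1.11943 ∉ [-0.5, 0.1) → out
#2 (3,8): internal coord 3 + (8)·β' = +0.57779; +0.57779 ∉ [-0.5, 0.1) → out
#3 (0,3): internal coord 0 + (3)·β' = -0.90833; -0.90833 ∉ [-0.5, 0.1) → out
#4 (-1,-3): internal coord -1 + (-3)·β' = -0.09167; -0.09167 ∈ [-0.5, 0.1) → IN Λ
#5 (2,6): internal coord 2 + (6)·β' = +0.18335; +0.18335 ∉ [-0.5, 0.1) → out
#6 (-3,-5): internal coord -3 + (-5)·β' = -1.48612; -1.48612 ∉ [-0.5, 0.1) → out
#7 (0,1): internal coord 0 + (1)·β' = -0.30278; -0.30278 ∈ [-0.5, 0.1) → IN Λ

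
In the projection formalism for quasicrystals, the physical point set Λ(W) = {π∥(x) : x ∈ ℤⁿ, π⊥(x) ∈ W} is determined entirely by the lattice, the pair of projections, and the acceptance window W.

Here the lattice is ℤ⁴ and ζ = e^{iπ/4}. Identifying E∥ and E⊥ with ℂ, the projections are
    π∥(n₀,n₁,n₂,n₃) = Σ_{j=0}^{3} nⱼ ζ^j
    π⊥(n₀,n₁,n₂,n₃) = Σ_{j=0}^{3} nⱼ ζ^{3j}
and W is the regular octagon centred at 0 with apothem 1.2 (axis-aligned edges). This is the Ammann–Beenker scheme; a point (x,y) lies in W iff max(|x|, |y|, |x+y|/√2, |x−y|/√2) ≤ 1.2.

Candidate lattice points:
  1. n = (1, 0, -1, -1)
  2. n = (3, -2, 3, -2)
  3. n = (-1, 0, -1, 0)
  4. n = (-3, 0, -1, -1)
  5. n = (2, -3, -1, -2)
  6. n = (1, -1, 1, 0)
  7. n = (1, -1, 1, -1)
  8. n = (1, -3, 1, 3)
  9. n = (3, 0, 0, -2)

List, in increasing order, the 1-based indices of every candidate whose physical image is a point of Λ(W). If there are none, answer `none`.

1

Internal map: ζ^{3j} for j=0..3 gives (1,0), (−√2/2,√2/2), (0,−1), (√2/2,√2/2).
candidate 1: n = (1, 0, -1, -1) → π⊥ ≈ (+0.2929, +0.2929); max(|x|,|y|,|x±y|/√2) = 0.4142 ≤ 1.2 ⇒ ∈ W
candidate 2: n = (3, -2, 3, -2) → π⊥ ≈ (+3.0000, -5.8284); max(|x|,|y|,|x±y|/√2) = 6.2426 > 1.2 ⇒ ∉ W
candidate 3: n = (-1, 0, -1, 0) → π⊥ ≈ (-1.0000, +1.0000); max(|x|,|y|,|x±y|/√2) = 1.4142 > 1.2 ⇒ ∉ W
candidate 4: n = (-3, 0, -1, -1) → π⊥ ≈ (-3.7071, +0.2929); max(|x|,|y|,|x±y|/√2) = 3.7071 > 1.2 ⇒ ∉ W
candidate 5: n = (2, -3, -1, -2) → π⊥ ≈ (+2.7071, -2.5355); max(|x|,|y|,|x±y|/√2) = 3.7071 > 1.2 ⇒ ∉ W
candidate 6: n = (1, -1, 1, 0) → π⊥ ≈ (+1.7071, -1.7071); max(|x|,|y|,|x±y|/√2) = 2.4142 > 1.2 ⇒ ∉ W
candidate 7: n = (1, -1, 1, -1) → π⊥ ≈ (+1.0000, -2.4142); max(|x|,|y|,|x±y|/√2) = 2.4142 > 1.2 ⇒ ∉ W
candidate 8: n = (1, -3, 1, 3) → π⊥ ≈ (+5.2426, -1.0000); max(|x|,|y|,|x±y|/√2) = 5.2426 > 1.2 ⇒ ∉ W
candidate 9: n = (3, 0, 0, -2) → π⊥ ≈ (+1.5858, -1.4142); max(|x|,|y|,|x±y|/√2) = 2.1213 > 1.2 ⇒ ∉ W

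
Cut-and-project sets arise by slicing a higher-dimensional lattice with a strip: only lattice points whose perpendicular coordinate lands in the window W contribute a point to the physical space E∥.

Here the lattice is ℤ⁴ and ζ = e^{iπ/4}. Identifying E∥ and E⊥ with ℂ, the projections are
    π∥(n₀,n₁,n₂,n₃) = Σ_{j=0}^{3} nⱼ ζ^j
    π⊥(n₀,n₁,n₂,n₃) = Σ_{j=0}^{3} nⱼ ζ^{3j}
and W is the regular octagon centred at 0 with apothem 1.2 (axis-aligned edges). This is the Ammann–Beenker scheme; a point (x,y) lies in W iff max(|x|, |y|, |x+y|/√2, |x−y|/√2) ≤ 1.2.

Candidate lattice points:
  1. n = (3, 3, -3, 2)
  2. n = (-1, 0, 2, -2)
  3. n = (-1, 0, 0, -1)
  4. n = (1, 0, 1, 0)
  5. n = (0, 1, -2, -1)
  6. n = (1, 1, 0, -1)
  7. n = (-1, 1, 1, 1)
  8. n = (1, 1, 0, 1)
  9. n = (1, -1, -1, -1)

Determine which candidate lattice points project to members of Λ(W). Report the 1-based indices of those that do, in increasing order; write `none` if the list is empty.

With ζ = e^{iπ/4} the internal vectors are ζ^0,ζ^3,ζ^6,ζ^9.
#1 (3, 3, -3, 2): internal (2.292893, 6.535534); octagon support 6.535534 vs apothem 1.2 → ∉ W
#2 (-1, 0, 2, -2): internal (-2.414214, -3.414214); octagon support 4.121320 vs apothem 1.2 → ∉ W
#3 (-1, 0, 0, -1): internal (-1.707107, -0.707107); octagon support 1.707107 vs apothem 1.2 → ∉ W
#4 (1, 0, 1, 0): internal (1.000000, -1.000000); octagon support 1.414214 vs apothem 1.2 → ∉ W
#5 (0, 1, -2, -1): internal (-1.414214, 2.000000); octagon support 2.414214 vs apothem 1.2 → ∉ W
#6 (1, 1, 0, -1): internal (-0.414214, 0.000000); octagon support 0.414214 vs apothem 1.2 → ∈ W
#7 (-1, 1, 1, 1): internal (-1.000000, 0.414214); octagon support 1.000000 vs apothem 1.2 → ∈ W
#8 (1, 1, 0, 1): internal (1.000000, 1.414214); octagon support 1.707107 vs apothem 1.2 → ∉ W
#9 (1, -1, -1, -1): internal (1.000000, -0.414214); octagon support 1.000000 vs apothem 1.2 → ∈ W

6, 7, 9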